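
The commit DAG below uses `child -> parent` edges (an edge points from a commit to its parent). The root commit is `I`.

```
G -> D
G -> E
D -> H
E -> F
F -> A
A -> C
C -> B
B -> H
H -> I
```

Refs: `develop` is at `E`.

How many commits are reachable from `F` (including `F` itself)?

6

Walking parent pointers from F: reachable set = {A, B, C, F, H, I}.
That is 6 commits.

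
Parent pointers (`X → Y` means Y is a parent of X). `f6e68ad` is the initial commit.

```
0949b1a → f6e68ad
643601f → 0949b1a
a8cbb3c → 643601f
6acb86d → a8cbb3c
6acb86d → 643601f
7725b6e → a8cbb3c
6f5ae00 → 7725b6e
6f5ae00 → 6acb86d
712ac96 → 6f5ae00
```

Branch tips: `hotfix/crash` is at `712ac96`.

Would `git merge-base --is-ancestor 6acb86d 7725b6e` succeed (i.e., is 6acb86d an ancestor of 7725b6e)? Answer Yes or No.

Ancestors of 7725b6e: {0949b1a, 643601f, 7725b6e, a8cbb3c, f6e68ad}.
6acb86d is not in that set, so it is not an ancestor of 7725b6e.

No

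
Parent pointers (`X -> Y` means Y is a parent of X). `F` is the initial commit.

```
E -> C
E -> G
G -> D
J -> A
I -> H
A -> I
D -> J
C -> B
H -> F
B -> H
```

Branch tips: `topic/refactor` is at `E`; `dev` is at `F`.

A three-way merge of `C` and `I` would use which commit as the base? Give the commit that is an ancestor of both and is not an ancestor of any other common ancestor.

Ancestors of C: {B, C, F, H}.
Ancestors of I: {F, H, I}.
Common ancestors: {F, H}.
Among these, H is not an ancestor of any other common ancestor — it is the merge base.

H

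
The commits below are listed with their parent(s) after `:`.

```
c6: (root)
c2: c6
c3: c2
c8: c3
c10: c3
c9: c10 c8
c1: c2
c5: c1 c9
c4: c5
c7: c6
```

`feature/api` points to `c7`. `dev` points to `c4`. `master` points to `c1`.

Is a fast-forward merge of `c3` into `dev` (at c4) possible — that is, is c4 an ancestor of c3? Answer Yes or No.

No

A fast-forward from c4 to c3 is possible iff c4 is an ancestor of c3.
Ancestors of c3: {c2, c3, c6}.
c4 is not among them, so fast-forward is not possible.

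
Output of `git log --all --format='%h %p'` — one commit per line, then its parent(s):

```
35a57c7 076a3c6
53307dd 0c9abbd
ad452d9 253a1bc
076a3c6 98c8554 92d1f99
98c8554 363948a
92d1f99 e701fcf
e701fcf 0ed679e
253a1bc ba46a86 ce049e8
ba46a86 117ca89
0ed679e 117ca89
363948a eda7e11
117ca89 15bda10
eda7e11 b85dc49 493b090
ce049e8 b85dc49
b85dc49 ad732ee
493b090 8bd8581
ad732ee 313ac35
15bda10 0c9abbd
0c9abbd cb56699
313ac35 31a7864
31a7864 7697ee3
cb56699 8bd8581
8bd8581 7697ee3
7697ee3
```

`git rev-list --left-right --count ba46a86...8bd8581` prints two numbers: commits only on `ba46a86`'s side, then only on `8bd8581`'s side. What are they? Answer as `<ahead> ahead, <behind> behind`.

5 ahead, 0 behind

Reachable from ba46a86: {0c9abbd, 117ca89, 15bda10, 7697ee3, 8bd8581, ba46a86, cb56699}.
Reachable from 8bd8581: {7697ee3, 8bd8581}.
Only in ba46a86's history (ahead): {0c9abbd, 117ca89, 15bda10, ba46a86, cb56699} — 5.
Only in 8bd8581's history (behind): {} — 0.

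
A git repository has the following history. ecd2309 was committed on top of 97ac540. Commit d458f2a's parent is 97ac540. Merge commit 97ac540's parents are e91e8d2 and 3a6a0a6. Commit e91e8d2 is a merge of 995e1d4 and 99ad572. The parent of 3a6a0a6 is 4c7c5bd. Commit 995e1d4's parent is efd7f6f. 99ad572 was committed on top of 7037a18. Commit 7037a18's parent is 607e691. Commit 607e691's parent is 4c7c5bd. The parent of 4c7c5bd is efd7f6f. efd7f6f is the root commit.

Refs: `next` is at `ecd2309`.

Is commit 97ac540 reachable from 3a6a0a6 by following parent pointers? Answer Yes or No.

Ancestors of 3a6a0a6: {3a6a0a6, 4c7c5bd, efd7f6f}.
97ac540 is not in that set, so it is not an ancestor of 3a6a0a6.

No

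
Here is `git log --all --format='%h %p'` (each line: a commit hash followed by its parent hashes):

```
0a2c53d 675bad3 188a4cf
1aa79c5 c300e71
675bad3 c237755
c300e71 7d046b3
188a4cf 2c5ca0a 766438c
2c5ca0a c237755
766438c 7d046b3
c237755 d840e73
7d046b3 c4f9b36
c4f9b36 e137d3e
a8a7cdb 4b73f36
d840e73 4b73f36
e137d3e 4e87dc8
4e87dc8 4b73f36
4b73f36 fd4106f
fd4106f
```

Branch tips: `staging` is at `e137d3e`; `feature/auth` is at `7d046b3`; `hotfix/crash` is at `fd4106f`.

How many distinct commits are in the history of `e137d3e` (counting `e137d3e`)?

Walking parent pointers from e137d3e: reachable set = {4b73f36, 4e87dc8, e137d3e, fd4106f}.
That is 4 commits.

4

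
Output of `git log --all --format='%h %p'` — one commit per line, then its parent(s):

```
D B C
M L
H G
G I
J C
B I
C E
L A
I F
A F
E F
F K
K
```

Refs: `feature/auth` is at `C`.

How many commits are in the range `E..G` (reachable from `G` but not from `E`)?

2

Reachable from G: {F, G, I, K}.
Reachable from E: {E, F, K}.
In G's history but not E's: {G, I} — 2 commits.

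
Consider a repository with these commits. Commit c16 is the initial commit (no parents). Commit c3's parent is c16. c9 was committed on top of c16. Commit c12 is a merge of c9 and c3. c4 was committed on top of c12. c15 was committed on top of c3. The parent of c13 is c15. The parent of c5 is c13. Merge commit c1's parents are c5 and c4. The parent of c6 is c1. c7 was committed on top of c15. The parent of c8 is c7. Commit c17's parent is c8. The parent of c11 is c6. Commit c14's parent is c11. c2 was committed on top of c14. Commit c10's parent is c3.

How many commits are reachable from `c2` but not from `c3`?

11

Reachable from c2: {c1, c11, c12, c13, c14, c15, c16, c2, c3, c4, c5, c6, c9}.
Reachable from c3: {c16, c3}.
In c2's history but not c3's: {c1, c11, c12, c13, c14, c15, c2, c4, c5, c6, c9} — 11 commits.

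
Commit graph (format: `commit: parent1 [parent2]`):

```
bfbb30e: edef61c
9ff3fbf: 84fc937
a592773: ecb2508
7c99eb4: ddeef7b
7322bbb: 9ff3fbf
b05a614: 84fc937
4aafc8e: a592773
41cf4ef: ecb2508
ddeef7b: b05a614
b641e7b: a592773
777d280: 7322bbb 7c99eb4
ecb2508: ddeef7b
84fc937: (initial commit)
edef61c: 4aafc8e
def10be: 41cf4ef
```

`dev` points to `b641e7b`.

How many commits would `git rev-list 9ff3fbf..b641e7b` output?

5

Reachable from b641e7b: {84fc937, a592773, b05a614, b641e7b, ddeef7b, ecb2508}.
Reachable from 9ff3fbf: {84fc937, 9ff3fbf}.
In b641e7b's history but not 9ff3fbf's: {a592773, b05a614, b641e7b, ddeef7b, ecb2508} — 5 commits.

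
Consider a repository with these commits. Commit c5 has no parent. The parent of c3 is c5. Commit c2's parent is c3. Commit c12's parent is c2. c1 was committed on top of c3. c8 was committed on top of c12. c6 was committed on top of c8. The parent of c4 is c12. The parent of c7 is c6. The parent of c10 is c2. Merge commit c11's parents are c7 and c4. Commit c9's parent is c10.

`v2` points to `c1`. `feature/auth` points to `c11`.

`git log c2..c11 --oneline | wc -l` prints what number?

Reachable from c11: {c11, c12, c2, c3, c4, c5, c6, c7, c8}.
Reachable from c2: {c2, c3, c5}.
In c11's history but not c2's: {c11, c12, c4, c6, c7, c8} — 6 commits.

6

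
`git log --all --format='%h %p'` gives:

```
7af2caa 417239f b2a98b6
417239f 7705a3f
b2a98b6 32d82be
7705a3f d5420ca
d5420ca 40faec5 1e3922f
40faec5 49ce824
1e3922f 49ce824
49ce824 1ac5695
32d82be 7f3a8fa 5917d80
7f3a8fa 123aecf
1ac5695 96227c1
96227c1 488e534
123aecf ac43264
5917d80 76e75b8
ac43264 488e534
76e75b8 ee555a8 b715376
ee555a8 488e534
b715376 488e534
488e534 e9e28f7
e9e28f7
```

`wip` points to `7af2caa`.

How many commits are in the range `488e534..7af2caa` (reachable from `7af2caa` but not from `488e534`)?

Reachable from 7af2caa: {123aecf, 1ac5695, 1e3922f, 32d82be, 40faec5, 417239f, 488e534, 49ce824, 5917d80, 76e75b8, 7705a3f, 7af2caa, 7f3a8fa, 96227c1, ac43264, b2a98b6, b715376, d5420ca, e9e28f7, ee555a8}.
Reachable from 488e534: {488e534, e9e28f7}.
In 7af2caa's history but not 488e534's: {123aecf, 1ac5695, 1e3922f, 32d82be, 40faec5, 417239f, 49ce824, 5917d80, 76e75b8, 7705a3f, 7af2caa, 7f3a8fa, 96227c1, ac43264, b2a98b6, b715376, d5420ca, ee555a8} — 18 commits.

18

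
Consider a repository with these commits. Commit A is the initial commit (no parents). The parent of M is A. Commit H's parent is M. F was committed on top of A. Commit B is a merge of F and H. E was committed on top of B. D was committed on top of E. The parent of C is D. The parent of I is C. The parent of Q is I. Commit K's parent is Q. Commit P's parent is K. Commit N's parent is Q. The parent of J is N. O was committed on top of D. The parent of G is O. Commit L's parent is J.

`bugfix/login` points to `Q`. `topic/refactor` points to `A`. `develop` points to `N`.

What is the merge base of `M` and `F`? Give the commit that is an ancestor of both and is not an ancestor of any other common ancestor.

Ancestors of M: {A, M}.
Ancestors of F: {A, F}.
Common ancestors: {A}.
The only common ancestor is A, so it is the merge base.

A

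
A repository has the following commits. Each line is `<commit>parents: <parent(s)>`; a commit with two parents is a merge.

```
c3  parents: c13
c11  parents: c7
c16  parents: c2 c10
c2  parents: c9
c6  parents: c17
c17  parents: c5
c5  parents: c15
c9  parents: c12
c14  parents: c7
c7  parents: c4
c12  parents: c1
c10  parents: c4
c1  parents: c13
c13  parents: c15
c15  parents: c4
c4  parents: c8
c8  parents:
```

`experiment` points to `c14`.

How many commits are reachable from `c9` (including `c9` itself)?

7

Walking parent pointers from c9: reachable set = {c1, c12, c13, c15, c4, c8, c9}.
That is 7 commits.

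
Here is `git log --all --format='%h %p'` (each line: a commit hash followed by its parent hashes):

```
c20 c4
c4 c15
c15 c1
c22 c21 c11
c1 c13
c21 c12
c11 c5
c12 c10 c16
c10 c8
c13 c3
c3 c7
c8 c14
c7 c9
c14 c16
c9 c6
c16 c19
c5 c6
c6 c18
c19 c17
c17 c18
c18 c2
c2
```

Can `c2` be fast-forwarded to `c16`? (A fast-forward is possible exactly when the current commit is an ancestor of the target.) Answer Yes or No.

A fast-forward from c2 to c16 is possible iff c2 is an ancestor of c16.
Ancestors of c16: {c16, c17, c18, c19, c2}.
c2 is among them, so fast-forward is possible.

Yes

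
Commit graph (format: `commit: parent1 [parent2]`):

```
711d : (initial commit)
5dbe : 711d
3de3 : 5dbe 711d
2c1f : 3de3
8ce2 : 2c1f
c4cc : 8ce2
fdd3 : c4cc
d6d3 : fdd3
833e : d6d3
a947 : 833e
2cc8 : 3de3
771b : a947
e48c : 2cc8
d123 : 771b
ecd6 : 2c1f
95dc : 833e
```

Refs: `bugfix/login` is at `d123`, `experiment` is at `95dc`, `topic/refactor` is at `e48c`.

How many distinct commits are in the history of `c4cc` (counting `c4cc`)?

6

Walking parent pointers from c4cc: reachable set = {2c1f, 3de3, 5dbe, 711d, 8ce2, c4cc}.
That is 6 commits.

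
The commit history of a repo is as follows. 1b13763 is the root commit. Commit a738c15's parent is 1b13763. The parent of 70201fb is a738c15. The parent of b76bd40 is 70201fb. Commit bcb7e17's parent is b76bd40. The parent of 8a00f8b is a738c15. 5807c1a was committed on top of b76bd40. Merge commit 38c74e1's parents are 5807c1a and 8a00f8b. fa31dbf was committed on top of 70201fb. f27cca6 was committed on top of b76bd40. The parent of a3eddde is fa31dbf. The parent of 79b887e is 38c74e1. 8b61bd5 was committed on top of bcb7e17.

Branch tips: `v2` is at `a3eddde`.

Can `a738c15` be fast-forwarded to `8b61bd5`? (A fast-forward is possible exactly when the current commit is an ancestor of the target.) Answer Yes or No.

Yes

A fast-forward from a738c15 to 8b61bd5 is possible iff a738c15 is an ancestor of 8b61bd5.
Ancestors of 8b61bd5: {1b13763, 70201fb, 8b61bd5, a738c15, b76bd40, bcb7e17}.
a738c15 is among them, so fast-forward is possible.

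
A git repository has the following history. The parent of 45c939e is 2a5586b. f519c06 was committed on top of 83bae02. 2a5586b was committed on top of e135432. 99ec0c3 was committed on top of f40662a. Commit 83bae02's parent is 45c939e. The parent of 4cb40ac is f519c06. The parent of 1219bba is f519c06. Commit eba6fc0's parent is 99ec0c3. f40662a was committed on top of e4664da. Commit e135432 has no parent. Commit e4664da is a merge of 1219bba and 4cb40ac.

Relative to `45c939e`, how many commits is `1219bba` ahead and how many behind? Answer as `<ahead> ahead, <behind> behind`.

Reachable from 1219bba: {1219bba, 2a5586b, 45c939e, 83bae02, e135432, f519c06}.
Reachable from 45c939e: {2a5586b, 45c939e, e135432}.
Only in 1219bba's history (ahead): {1219bba, 83bae02, f519c06} — 3.
Only in 45c939e's history (behind): {} — 0.

3 ahead, 0 behind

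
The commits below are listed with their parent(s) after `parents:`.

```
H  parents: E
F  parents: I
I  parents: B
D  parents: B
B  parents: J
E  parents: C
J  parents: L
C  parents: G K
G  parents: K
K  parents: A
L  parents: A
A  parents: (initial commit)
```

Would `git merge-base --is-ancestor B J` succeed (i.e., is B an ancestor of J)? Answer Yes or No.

No

Ancestors of J: {A, J, L}.
B is not in that set, so it is not an ancestor of J.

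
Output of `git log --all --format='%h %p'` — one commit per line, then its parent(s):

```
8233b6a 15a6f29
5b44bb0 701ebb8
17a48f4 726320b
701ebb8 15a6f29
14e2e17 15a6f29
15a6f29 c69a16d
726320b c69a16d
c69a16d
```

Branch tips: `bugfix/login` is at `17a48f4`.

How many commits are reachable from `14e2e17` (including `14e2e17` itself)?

Walking parent pointers from 14e2e17: reachable set = {14e2e17, 15a6f29, c69a16d}.
That is 3 commits.

3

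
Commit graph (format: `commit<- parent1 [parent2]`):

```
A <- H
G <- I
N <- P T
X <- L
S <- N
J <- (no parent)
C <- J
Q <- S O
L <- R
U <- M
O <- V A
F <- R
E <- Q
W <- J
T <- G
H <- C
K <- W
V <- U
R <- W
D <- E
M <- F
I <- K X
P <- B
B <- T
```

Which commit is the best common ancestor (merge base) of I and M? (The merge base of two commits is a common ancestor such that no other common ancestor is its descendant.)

R

Ancestors of I: {I, J, K, L, R, W, X}.
Ancestors of M: {F, J, M, R, W}.
Common ancestors: {J, R, W}.
Among these, R is not an ancestor of any other common ancestor — it is the merge base.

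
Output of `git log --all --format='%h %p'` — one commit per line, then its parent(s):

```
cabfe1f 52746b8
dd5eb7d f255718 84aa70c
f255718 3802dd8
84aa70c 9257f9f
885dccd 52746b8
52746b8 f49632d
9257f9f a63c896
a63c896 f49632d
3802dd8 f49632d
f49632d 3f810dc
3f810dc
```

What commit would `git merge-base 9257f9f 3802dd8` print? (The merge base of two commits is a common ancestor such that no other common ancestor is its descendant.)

f49632d

Ancestors of 9257f9f: {3f810dc, 9257f9f, a63c896, f49632d}.
Ancestors of 3802dd8: {3802dd8, 3f810dc, f49632d}.
Common ancestors: {3f810dc, f49632d}.
Among these, f49632d is not an ancestor of any other common ancestor — it is the merge base.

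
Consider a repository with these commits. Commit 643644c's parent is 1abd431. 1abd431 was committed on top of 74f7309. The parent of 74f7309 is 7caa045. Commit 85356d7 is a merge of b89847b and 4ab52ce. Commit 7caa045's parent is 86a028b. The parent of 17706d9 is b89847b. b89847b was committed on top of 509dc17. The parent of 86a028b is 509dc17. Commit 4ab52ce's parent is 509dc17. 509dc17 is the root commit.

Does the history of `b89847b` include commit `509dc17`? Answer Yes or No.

Ancestors of b89847b (commits reachable by following parents): {509dc17, b89847b}.
509dc17 is in that set, so it is an ancestor of b89847b.

Yes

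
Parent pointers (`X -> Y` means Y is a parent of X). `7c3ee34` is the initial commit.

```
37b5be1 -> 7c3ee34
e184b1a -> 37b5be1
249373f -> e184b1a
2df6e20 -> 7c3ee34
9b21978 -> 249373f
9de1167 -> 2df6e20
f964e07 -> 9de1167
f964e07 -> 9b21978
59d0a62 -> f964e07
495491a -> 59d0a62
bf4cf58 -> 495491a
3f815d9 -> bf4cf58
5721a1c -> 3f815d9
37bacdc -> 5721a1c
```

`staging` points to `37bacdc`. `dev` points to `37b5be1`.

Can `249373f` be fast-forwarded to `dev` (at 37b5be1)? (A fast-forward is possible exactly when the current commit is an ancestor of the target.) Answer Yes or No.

A fast-forward from 249373f to 37b5be1 is possible iff 249373f is an ancestor of 37b5be1.
Ancestors of 37b5be1: {37b5be1, 7c3ee34}.
249373f is not among them, so fast-forward is not possible.

No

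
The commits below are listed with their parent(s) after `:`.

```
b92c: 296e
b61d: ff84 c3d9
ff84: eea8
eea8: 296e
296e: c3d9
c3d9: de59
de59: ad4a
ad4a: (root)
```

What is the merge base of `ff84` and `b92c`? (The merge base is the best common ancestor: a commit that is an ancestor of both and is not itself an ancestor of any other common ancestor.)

296e

Ancestors of ff84: {296e, ad4a, c3d9, de59, eea8, ff84}.
Ancestors of b92c: {296e, ad4a, b92c, c3d9, de59}.
Common ancestors: {296e, ad4a, c3d9, de59}.
Among these, 296e is not an ancestor of any other common ancestor — it is the merge base.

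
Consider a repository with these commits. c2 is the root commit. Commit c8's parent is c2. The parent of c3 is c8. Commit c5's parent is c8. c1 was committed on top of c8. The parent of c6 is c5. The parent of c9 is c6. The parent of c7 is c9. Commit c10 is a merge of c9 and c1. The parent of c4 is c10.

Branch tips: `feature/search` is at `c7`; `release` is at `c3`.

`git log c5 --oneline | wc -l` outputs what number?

Walking parent pointers from c5: reachable set = {c2, c5, c8}.
That is 3 commits.

3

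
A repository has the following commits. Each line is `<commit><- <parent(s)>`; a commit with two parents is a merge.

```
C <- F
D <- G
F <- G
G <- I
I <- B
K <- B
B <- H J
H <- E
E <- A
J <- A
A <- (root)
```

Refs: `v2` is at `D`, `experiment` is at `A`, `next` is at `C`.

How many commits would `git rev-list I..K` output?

Reachable from K: {A, B, E, H, J, K}.
Reachable from I: {A, B, E, H, I, J}.
In K's history but not I's: {K} — 1 commit.

1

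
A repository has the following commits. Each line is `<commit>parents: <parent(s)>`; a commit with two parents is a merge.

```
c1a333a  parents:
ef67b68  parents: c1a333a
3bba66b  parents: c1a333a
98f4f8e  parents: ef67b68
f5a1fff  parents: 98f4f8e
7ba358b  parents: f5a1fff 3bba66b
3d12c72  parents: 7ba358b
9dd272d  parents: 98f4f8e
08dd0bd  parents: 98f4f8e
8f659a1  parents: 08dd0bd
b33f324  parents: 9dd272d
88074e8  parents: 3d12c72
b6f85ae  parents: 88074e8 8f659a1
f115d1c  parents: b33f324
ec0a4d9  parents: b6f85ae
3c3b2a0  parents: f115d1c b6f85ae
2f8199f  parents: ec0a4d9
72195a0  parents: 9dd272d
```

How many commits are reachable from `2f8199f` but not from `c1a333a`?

12

Reachable from 2f8199f: {08dd0bd, 2f8199f, 3bba66b, 3d12c72, 7ba358b, 88074e8, 8f659a1, 98f4f8e, b6f85ae, c1a333a, ec0a4d9, ef67b68, f5a1fff}.
Reachable from c1a333a: {c1a333a}.
In 2f8199f's history but not c1a333a's: {08dd0bd, 2f8199f, 3bba66b, 3d12c72, 7ba358b, 88074e8, 8f659a1, 98f4f8e, b6f85ae, ec0a4d9, ef67b68, f5a1fff} — 12 commits.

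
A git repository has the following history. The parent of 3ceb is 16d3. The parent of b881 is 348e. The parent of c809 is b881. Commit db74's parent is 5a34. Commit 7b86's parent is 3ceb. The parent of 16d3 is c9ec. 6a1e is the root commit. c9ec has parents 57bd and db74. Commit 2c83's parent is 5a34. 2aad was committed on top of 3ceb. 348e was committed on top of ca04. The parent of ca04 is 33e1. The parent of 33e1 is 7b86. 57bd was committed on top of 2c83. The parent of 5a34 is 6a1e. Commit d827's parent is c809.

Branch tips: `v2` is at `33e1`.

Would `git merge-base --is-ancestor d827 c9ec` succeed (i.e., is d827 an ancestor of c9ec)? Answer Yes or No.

No

Ancestors of c9ec: {2c83, 57bd, 5a34, 6a1e, c9ec, db74}.
d827 is not in that set, so it is not an ancestor of c9ec.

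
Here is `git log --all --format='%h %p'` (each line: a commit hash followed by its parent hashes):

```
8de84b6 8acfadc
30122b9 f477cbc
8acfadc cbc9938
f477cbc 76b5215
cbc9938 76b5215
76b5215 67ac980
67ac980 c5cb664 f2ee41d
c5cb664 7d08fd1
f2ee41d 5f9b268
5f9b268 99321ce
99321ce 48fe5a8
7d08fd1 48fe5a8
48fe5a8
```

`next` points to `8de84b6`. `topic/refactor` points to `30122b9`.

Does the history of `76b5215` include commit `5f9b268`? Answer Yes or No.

Yes

Ancestors of 76b5215 (commits reachable by following parents): {48fe5a8, 5f9b268, 67ac980, 76b5215, 7d08fd1, 99321ce, c5cb664, f2ee41d}.
5f9b268 is in that set, so it is an ancestor of 76b5215.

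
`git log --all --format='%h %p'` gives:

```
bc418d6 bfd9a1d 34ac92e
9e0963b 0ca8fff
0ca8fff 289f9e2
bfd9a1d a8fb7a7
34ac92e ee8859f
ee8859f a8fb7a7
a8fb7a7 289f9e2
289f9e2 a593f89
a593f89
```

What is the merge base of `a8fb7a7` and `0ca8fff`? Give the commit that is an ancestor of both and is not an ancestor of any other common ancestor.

289f9e2

Ancestors of a8fb7a7: {289f9e2, a593f89, a8fb7a7}.
Ancestors of 0ca8fff: {0ca8fff, 289f9e2, a593f89}.
Common ancestors: {289f9e2, a593f89}.
Among these, 289f9e2 is not an ancestor of any other common ancestor — it is the merge base.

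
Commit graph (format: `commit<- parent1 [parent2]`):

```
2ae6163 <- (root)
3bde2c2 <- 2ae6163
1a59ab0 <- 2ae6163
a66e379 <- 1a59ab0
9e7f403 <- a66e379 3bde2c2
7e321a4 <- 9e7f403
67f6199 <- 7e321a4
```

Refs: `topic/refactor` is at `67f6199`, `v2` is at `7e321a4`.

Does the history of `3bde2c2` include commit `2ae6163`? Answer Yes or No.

Ancestors of 3bde2c2 (commits reachable by following parents): {2ae6163, 3bde2c2}.
2ae6163 is in that set, so it is an ancestor of 3bde2c2.

Yes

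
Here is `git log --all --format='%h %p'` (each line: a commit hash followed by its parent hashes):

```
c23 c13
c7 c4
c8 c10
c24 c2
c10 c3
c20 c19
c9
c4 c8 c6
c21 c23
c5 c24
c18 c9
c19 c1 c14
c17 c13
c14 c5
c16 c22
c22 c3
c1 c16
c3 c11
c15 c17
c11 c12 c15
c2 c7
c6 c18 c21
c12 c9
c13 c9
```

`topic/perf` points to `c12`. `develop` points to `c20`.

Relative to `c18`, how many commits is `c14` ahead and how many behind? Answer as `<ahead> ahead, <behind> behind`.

Reachable from c14: {c10, c11, c12, c13, c14, c15, c17, c18, c2, c21, c23, c24, c3, c4, c5, c6, c7, c8, c9}.
Reachable from c18: {c18, c9}.
Only in c14's history (ahead): {c10, c11, c12, c13, c14, c15, c17, c2, c21, c23, c24, c3, c4, c5, c6, c7, c8} — 17.
Only in c18's history (behind): {} — 0.

17 ahead, 0 behind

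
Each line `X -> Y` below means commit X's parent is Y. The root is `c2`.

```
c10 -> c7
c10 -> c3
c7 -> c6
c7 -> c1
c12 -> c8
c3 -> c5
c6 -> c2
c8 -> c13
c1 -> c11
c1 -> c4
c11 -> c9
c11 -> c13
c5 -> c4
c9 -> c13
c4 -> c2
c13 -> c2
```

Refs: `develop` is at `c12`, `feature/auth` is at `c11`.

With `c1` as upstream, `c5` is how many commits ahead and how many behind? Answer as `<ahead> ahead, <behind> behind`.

1 ahead, 4 behind

Reachable from c5: {c2, c4, c5}.
Reachable from c1: {c1, c11, c13, c2, c4, c9}.
Only in c5's history (ahead): {c5} — 1.
Only in c1's history (behind): {c1, c11, c13, c9} — 4.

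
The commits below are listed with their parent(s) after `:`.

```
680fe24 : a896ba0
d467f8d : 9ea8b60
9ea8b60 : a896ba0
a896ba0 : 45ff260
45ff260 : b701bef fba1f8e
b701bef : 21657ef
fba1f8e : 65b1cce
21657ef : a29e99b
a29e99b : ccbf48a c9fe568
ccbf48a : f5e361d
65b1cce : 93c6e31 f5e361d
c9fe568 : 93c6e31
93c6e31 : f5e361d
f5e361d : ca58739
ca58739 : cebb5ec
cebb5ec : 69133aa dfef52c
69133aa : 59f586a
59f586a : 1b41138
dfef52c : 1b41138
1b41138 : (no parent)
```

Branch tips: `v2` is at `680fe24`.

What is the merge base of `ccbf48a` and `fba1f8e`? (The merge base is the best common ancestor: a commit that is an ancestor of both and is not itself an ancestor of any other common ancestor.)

f5e361d

Ancestors of ccbf48a: {1b41138, 59f586a, 69133aa, ca58739, ccbf48a, cebb5ec, dfef52c, f5e361d}.
Ancestors of fba1f8e: {1b41138, 59f586a, 65b1cce, 69133aa, 93c6e31, ca58739, cebb5ec, dfef52c, f5e361d, fba1f8e}.
Common ancestors: {1b41138, 59f586a, 69133aa, ca58739, cebb5ec, dfef52c, f5e361d}.
Among these, f5e361d is not an ancestor of any other common ancestor — it is the merge base.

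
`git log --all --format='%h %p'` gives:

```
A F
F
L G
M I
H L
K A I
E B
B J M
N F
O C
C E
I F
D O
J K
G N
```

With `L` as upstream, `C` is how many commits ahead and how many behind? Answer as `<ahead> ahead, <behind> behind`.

8 ahead, 3 behind

Reachable from C: {A, B, C, E, F, I, J, K, M}.
Reachable from L: {F, G, L, N}.
Only in C's history (ahead): {A, B, C, E, I, J, K, M} — 8.
Only in L's history (behind): {G, L, N} — 3.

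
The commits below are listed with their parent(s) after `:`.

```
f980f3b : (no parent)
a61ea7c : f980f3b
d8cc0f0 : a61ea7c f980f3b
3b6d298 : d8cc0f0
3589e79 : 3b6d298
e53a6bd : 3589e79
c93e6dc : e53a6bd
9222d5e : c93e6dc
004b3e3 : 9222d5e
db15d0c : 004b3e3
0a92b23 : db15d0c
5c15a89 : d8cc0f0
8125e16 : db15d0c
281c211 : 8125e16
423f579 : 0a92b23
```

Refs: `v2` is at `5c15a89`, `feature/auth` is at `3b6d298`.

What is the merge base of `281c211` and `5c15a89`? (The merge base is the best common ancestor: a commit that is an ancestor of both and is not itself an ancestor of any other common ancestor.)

d8cc0f0

Ancestors of 281c211: {004b3e3, 281c211, 3589e79, 3b6d298, 8125e16, 9222d5e, a61ea7c, c93e6dc, d8cc0f0, db15d0c, e53a6bd, f980f3b}.
Ancestors of 5c15a89: {5c15a89, a61ea7c, d8cc0f0, f980f3b}.
Common ancestors: {a61ea7c, d8cc0f0, f980f3b}.
Among these, d8cc0f0 is not an ancestor of any other common ancestor — it is the merge base.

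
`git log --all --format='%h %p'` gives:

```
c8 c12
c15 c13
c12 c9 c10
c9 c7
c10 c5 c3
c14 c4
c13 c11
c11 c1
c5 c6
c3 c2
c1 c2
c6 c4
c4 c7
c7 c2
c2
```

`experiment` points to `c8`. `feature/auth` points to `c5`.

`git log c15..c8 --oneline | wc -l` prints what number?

9

Reachable from c8: {c10, c12, c2, c3, c4, c5, c6, c7, c8, c9}.
Reachable from c15: {c1, c11, c13, c15, c2}.
In c8's history but not c15's: {c10, c12, c3, c4, c5, c6, c7, c8, c9} — 9 commits.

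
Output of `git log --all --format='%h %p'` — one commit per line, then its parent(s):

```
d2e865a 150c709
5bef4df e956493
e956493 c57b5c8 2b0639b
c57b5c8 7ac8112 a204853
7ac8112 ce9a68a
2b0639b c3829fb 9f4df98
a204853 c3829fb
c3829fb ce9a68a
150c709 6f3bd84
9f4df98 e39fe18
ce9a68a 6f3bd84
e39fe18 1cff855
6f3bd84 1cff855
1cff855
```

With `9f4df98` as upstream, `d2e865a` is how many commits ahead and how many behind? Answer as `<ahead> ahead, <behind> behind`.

3 ahead, 2 behind

Reachable from d2e865a: {150c709, 1cff855, 6f3bd84, d2e865a}.
Reachable from 9f4df98: {1cff855, 9f4df98, e39fe18}.
Only in d2e865a's history (ahead): {150c709, 6f3bd84, d2e865a} — 3.
Only in 9f4df98's history (behind): {9f4df98, e39fe18} — 2.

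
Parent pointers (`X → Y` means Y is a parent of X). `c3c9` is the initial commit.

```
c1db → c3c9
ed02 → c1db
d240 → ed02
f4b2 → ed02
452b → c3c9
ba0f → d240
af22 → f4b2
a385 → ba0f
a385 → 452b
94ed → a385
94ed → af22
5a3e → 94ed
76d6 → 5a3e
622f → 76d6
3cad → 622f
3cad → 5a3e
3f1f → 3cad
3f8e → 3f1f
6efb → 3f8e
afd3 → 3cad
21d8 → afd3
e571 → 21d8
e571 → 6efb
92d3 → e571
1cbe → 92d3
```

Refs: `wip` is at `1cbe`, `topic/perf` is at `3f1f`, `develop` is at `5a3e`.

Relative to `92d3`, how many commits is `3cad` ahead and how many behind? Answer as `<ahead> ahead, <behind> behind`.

0 ahead, 7 behind

Reachable from 3cad: {3cad, 452b, 5a3e, 622f, 76d6, 94ed, a385, af22, ba0f, c1db, c3c9, d240, ed02, f4b2}.
Reachable from 92d3: {21d8, 3cad, 3f1f, 3f8e, 452b, 5a3e, 622f, 6efb, 76d6, 92d3, 94ed, a385, af22, afd3, ba0f, c1db, c3c9, d240, e571, ed02, f4b2}.
Only in 3cad's history (ahead): {} — 0.
Only in 92d3's history (behind): {21d8, 3f1f, 3f8e, 6efb, 92d3, afd3, e571} — 7.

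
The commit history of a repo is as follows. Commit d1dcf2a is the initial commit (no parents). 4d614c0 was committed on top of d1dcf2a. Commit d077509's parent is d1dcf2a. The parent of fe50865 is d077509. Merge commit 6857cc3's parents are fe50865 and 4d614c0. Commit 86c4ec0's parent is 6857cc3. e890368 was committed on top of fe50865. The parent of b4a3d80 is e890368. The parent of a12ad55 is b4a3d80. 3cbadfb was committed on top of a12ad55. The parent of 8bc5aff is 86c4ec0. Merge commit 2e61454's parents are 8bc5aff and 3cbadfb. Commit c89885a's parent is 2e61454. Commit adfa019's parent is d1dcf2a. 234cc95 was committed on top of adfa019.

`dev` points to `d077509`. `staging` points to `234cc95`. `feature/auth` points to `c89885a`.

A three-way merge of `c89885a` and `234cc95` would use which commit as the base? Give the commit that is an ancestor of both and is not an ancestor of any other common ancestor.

Ancestors of c89885a: {2e61454, 3cbadfb, 4d614c0, 6857cc3, 86c4ec0, 8bc5aff, a12ad55, b4a3d80, c89885a, d077509, d1dcf2a, e890368, fe50865}.
Ancestors of 234cc95: {234cc95, adfa019, d1dcf2a}.
Common ancestors: {d1dcf2a}.
The only common ancestor is d1dcf2a, so it is the merge base.

d1dcf2a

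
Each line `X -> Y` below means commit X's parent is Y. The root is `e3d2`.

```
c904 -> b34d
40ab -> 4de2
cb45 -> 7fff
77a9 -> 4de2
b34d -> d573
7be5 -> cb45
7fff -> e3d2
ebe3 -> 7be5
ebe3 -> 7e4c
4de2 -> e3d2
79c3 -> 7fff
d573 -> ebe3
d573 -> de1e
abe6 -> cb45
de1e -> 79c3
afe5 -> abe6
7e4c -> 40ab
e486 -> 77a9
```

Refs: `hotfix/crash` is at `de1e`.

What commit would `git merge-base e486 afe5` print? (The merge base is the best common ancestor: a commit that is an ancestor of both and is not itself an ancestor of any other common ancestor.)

e3d2

Ancestors of e486: {4de2, 77a9, e3d2, e486}.
Ancestors of afe5: {7fff, abe6, afe5, cb45, e3d2}.
Common ancestors: {e3d2}.
The only common ancestor is e3d2, so it is the merge base.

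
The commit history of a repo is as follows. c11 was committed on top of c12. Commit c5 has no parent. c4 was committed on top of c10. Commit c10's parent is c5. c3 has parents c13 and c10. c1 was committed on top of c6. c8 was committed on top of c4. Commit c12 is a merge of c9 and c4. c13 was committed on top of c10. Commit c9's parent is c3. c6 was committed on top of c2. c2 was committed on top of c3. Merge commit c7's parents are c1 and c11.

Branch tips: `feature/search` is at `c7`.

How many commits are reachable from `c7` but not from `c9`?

Reachable from c7: {c1, c10, c11, c12, c13, c2, c3, c4, c5, c6, c7, c9}.
Reachable from c9: {c10, c13, c3, c5, c9}.
In c7's history but not c9's: {c1, c11, c12, c2, c4, c6, c7} — 7 commits.

7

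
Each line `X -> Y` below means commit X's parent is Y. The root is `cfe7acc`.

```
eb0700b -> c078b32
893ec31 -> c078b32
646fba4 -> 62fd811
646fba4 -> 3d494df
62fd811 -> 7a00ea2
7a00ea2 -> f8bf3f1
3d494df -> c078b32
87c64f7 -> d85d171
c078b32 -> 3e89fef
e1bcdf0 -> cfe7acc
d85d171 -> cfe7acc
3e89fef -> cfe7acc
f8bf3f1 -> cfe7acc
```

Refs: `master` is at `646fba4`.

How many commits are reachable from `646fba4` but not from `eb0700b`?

Reachable from 646fba4: {3d494df, 3e89fef, 62fd811, 646fba4, 7a00ea2, c078b32, cfe7acc, f8bf3f1}.
Reachable from eb0700b: {3e89fef, c078b32, cfe7acc, eb0700b}.
In 646fba4's history but not eb0700b's: {3d494df, 62fd811, 646fba4, 7a00ea2, f8bf3f1} — 5 commits.

5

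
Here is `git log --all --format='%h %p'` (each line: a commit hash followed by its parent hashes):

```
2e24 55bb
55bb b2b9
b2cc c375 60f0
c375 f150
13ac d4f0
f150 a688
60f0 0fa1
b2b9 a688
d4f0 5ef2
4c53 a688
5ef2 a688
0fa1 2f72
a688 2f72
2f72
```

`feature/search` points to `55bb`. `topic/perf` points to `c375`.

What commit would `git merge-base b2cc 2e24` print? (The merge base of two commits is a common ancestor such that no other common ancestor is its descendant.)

a688

Ancestors of b2cc: {0fa1, 2f72, 60f0, a688, b2cc, c375, f150}.
Ancestors of 2e24: {2e24, 2f72, 55bb, a688, b2b9}.
Common ancestors: {2f72, a688}.
Among these, a688 is not an ancestor of any other common ancestor — it is the merge base.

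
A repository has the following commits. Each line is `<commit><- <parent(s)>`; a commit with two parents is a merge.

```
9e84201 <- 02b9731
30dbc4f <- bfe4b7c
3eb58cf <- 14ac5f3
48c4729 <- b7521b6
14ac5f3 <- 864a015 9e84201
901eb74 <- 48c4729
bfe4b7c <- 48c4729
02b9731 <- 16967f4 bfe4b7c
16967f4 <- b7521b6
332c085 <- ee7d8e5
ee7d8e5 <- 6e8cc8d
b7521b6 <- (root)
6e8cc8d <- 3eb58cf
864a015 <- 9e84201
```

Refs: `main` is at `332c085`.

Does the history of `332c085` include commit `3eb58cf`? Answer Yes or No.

Ancestors of 332c085 (commits reachable by following parents): {02b9731, 14ac5f3, 16967f4, 332c085, 3eb58cf, 48c4729, 6e8cc8d, 864a015, 9e84201, b7521b6, bfe4b7c, ee7d8e5}.
3eb58cf is in that set, so it is an ancestor of 332c085.

Yes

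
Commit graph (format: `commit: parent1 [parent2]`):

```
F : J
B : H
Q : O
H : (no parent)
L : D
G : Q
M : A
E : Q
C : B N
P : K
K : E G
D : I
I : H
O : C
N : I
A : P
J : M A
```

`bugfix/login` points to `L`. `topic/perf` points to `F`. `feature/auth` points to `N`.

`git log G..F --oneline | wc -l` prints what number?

Reachable from F: {A, B, C, E, F, G, H, I, J, K, M, N, O, P, Q}.
Reachable from G: {B, C, G, H, I, N, O, Q}.
In F's history but not G's: {A, E, F, J, K, M, P} — 7 commits.

7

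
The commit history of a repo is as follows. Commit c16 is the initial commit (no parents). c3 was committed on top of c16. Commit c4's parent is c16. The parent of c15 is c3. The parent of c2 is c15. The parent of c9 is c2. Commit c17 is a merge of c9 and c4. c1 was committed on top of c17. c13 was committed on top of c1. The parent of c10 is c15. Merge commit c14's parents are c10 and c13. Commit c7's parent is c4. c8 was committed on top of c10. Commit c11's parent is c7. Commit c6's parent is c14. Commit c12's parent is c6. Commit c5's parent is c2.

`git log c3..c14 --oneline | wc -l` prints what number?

Reachable from c14: {c1, c10, c13, c14, c15, c16, c17, c2, c3, c4, c9}.
Reachable from c3: {c16, c3}.
In c14's history but not c3's: {c1, c10, c13, c14, c15, c17, c2, c4, c9} — 9 commits.

9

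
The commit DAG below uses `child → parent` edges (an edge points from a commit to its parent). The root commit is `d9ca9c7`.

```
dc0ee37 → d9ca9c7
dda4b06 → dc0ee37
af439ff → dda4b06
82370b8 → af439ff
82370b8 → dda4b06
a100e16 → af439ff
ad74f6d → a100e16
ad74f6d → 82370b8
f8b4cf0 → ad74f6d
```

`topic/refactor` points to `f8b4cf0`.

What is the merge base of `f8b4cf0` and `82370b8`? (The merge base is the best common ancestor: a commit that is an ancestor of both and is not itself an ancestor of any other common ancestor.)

82370b8

Ancestors of f8b4cf0: {82370b8, a100e16, ad74f6d, af439ff, d9ca9c7, dc0ee37, dda4b06, f8b4cf0}.
Ancestors of 82370b8: {82370b8, af439ff, d9ca9c7, dc0ee37, dda4b06}.
Common ancestors: {82370b8, af439ff, d9ca9c7, dc0ee37, dda4b06}.
Among these, 82370b8 is not an ancestor of any other common ancestor — it is the merge base.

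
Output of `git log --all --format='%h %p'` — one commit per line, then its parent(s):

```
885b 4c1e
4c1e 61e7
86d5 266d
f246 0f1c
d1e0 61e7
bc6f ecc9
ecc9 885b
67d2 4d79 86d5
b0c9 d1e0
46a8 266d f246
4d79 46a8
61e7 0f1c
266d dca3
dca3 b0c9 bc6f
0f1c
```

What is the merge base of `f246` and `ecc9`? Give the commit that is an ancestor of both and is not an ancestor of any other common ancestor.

Ancestors of f246: {0f1c, f246}.
Ancestors of ecc9: {0f1c, 4c1e, 61e7, 885b, ecc9}.
Common ancestors: {0f1c}.
The only common ancestor is 0f1c, so it is the merge base.

0f1c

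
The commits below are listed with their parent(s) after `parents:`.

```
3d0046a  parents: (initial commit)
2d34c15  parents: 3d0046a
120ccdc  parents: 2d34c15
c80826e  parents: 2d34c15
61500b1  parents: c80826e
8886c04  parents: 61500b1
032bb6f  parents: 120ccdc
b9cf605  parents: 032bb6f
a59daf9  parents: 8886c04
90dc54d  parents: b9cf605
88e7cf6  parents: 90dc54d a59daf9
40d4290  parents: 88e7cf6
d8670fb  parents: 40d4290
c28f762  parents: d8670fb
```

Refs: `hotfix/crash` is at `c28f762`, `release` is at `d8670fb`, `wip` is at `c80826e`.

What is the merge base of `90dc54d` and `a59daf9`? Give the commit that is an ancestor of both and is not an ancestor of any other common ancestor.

Ancestors of 90dc54d: {032bb6f, 120ccdc, 2d34c15, 3d0046a, 90dc54d, b9cf605}.
Ancestors of a59daf9: {2d34c15, 3d0046a, 61500b1, 8886c04, a59daf9, c80826e}.
Common ancestors: {2d34c15, 3d0046a}.
Among these, 2d34c15 is not an ancestor of any other common ancestor — it is the merge base.

2d34c15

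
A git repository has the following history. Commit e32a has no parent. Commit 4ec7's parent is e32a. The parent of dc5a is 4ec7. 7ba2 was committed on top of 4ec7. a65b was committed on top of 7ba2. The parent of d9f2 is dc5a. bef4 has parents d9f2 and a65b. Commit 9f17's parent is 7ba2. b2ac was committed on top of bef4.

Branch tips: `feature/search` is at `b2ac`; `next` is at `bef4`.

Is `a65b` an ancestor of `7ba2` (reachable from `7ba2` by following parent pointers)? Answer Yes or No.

Ancestors of 7ba2: {4ec7, 7ba2, e32a}.
a65b is not in that set, so it is not an ancestor of 7ba2.

No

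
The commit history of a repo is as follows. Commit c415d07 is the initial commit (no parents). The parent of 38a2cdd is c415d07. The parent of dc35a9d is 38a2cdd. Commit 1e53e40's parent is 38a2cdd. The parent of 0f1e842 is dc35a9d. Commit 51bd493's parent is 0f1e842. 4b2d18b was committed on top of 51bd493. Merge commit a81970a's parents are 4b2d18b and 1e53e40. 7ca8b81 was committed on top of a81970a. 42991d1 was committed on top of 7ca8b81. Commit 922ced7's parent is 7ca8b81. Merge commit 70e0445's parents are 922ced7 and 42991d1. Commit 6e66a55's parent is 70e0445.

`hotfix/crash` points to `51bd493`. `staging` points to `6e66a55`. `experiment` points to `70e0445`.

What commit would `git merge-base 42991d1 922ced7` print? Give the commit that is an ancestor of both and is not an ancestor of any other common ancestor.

7ca8b81

Ancestors of 42991d1: {0f1e842, 1e53e40, 38a2cdd, 42991d1, 4b2d18b, 51bd493, 7ca8b81, a81970a, c415d07, dc35a9d}.
Ancestors of 922ced7: {0f1e842, 1e53e40, 38a2cdd, 4b2d18b, 51bd493, 7ca8b81, 922ced7, a81970a, c415d07, dc35a9d}.
Common ancestors: {0f1e842, 1e53e40, 38a2cdd, 4b2d18b, 51bd493, 7ca8b81, a81970a, c415d07, dc35a9d}.
Among these, 7ca8b81 is not an ancestor of any other common ancestor — it is the merge base.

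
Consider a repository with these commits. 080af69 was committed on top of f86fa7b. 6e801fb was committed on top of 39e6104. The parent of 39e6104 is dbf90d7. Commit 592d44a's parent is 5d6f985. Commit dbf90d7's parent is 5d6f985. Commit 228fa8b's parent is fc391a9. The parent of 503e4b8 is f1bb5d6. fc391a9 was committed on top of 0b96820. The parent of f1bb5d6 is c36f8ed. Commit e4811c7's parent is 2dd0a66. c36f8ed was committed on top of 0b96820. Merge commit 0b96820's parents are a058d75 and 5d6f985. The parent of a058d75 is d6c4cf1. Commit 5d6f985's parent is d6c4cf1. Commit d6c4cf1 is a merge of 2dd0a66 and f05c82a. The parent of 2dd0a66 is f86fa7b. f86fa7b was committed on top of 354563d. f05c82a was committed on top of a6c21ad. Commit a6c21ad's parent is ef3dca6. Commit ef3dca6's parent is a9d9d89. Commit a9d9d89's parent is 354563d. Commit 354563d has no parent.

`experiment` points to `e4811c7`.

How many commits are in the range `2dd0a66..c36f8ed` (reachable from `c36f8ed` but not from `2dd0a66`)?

Reachable from c36f8ed: {0b96820, 2dd0a66, 354563d, 5d6f985, a058d75, a6c21ad, a9d9d89, c36f8ed, d6c4cf1, ef3dca6, f05c82a, f86fa7b}.
Reachable from 2dd0a66: {2dd0a66, 354563d, f86fa7b}.
In c36f8ed's history but not 2dd0a66's: {0b96820, 5d6f985, a058d75, a6c21ad, a9d9d89, c36f8ed, d6c4cf1, ef3dca6, f05c82a} — 9 commits.

9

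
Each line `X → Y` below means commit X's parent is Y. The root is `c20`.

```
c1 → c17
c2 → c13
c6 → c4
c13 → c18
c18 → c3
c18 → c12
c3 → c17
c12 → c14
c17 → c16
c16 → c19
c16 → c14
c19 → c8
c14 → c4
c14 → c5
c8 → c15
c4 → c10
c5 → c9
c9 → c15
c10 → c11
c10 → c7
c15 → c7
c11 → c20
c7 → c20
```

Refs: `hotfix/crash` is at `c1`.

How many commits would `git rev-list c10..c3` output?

10

Reachable from c3: {c10, c11, c14, c15, c16, c17, c19, c20, c3, c4, c5, c7, c8, c9}.
Reachable from c10: {c10, c11, c20, c7}.
In c3's history but not c10's: {c14, c15, c16, c17, c19, c3, c4, c5, c8, c9} — 10 commits.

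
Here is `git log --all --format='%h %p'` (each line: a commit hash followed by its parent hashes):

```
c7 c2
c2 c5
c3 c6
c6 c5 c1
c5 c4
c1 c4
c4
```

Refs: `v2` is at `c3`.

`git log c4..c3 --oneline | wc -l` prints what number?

4

Reachable from c3: {c1, c3, c4, c5, c6}.
Reachable from c4: {c4}.
In c3's history but not c4's: {c1, c3, c5, c6} — 4 commits.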